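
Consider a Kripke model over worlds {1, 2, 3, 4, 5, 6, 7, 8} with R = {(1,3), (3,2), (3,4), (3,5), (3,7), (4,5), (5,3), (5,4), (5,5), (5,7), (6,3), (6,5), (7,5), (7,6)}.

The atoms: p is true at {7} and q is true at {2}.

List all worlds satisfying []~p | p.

{1, 2, 4, 6, 7, 8}

1: []~p is T, p is F. ✓
2: []~p is T, p is F. ✓
3: []~p is F, p is F. ✗
4: []~p is T, p is F. ✓
5: []~p is F, p is F. ✗
6: []~p is T, p is F. ✓
7: []~p is T, p is T. ✓
8: []~p is T, p is F. ✓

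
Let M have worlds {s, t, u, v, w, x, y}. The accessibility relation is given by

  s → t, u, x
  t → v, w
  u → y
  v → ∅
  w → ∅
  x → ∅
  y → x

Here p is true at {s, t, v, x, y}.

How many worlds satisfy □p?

5

s: successors {t, u, x}; p there: t:T, u:F, x:T. ✗
t: successors {v, w}; p there: v:T, w:F. ✗
u: successors {y}; p there: y:T. ✓
v: no successors, so □p holds vacuously. ✓
w: no successors, so □p holds vacuously. ✓
x: no successors, so □p holds vacuously. ✓
y: successors {x}; p there: x:T. ✓
Satisfying worlds: {u, v, w, x, y}.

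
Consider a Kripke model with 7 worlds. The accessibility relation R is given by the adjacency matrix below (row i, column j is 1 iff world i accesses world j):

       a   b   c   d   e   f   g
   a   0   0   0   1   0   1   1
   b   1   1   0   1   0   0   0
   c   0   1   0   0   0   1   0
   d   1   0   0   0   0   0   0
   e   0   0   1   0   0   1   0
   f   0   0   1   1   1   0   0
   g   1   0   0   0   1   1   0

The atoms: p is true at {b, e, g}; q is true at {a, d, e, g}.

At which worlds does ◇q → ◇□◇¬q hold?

{a, b, c, e, f, g}

a: ◇q is T, ◇□◇¬q is T. ✓
b: ◇q is T, ◇□◇¬q is T. ✓
c: ◇q is F, ◇□◇¬q is F. ✓
d: ◇q is T, ◇□◇¬q is F. ✗
e: ◇q is F, ◇□◇¬q is T. ✓
f: ◇q is T, ◇□◇¬q is T. ✓
g: ◇q is T, ◇□◇¬q is T. ✓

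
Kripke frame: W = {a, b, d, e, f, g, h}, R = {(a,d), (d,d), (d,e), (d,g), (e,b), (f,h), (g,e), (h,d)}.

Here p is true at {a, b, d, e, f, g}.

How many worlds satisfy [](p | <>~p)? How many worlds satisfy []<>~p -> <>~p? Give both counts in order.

For [](p | <>~p):
a: successors {d}; p | <>~p there: d:T. ✓
b: no successors, so [](p | <>~p) holds vacuously. ✓
d: successors {d, e, g}; p | <>~p there: d:T, e:T, g:T. ✓
e: successors {b}; p | <>~p there: b:T. ✓
f: successors {h}; p | <>~p there: h:F. ✗
g: successors {e}; p | <>~p there: e:T. ✓
h: successors {d}; p | <>~p there: d:T. ✓
— 6 worlds.
For []<>~p -> <>~p:
a: []<>~p is F, <>~p is F. ✓
b: []<>~p is T, <>~p is F. ✗
d: []<>~p is F, <>~p is F. ✓
e: []<>~p is F, <>~p is F. ✓
f: []<>~p is F, <>~p is T. ✓
g: []<>~p is F, <>~p is F. ✓
h: []<>~p is F, <>~p is F. ✓
— 6 worlds.

6 and 6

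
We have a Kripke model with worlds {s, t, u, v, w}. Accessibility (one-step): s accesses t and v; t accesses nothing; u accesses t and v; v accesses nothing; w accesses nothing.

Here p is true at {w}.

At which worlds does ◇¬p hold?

s: successors {t, v}; ¬p there: t:T, v:T. ✓
t: no successors, so ◇¬p fails. ✗
u: successors {t, v}; ¬p there: t:T, v:T. ✓
v: no successors, so ◇¬p fails. ✗
w: no successors, so ◇¬p fails. ✗

{s, u}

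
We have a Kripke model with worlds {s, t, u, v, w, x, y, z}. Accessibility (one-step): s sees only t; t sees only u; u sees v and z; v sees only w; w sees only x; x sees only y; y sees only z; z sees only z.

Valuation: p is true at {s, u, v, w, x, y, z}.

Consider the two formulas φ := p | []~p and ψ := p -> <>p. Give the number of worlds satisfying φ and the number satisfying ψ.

7 and 7

For p | []~p:
s: p is T, []~p is T. ✓
t: p is F, []~p is F. ✗
u: p is T, []~p is F. ✓
v: p is T, []~p is F. ✓
w: p is T, []~p is F. ✓
x: p is T, []~p is F. ✓
y: p is T, []~p is F. ✓
z: p is T, []~p is F. ✓
— 7 worlds.
For p -> <>p:
s: p is T, <>p is F. ✗
t: p is F, <>p is T. ✓
u: p is T, <>p is T. ✓
v: p is T, <>p is T. ✓
w: p is T, <>p is T. ✓
x: p is T, <>p is T. ✓
y: p is T, <>p is T. ✓
z: p is T, <>p is T. ✓
— 7 worlds.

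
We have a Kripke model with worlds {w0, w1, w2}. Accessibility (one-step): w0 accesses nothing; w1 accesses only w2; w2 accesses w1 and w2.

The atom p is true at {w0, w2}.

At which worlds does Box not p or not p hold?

w0: Box not p is T, not p is F. ✓
w1: Box not p is F, not p is T. ✓
w2: Box not p is F, not p is F. ✗

{w0, w1}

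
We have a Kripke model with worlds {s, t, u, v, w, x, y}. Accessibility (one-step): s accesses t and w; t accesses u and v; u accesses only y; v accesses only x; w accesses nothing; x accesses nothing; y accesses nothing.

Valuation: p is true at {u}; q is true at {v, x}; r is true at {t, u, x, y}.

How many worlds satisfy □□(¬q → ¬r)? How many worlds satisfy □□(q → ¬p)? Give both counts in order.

5 and 7

For □□(¬q → ¬r):
s: successors {t, w}; □(¬q → ¬r) there: t:F, w:T. ✗
t: successors {u, v}; □(¬q → ¬r) there: u:F, v:T. ✗
u: successors {y}; □(¬q → ¬r) there: y:T. ✓
v: successors {x}; □(¬q → ¬r) there: x:T. ✓
w: no successors, so □□(¬q → ¬r) holds vacuously. ✓
x: no successors, so □□(¬q → ¬r) holds vacuously. ✓
y: no successors, so □□(¬q → ¬r) holds vacuously. ✓
— 5 worlds.
For □□(q → ¬p):
s: successors {t, w}; □(q → ¬p) there: t:T, w:T. ✓
t: successors {u, v}; □(q → ¬p) there: u:T, v:T. ✓
u: successors {y}; □(q → ¬p) there: y:T. ✓
v: successors {x}; □(q → ¬p) there: x:T. ✓
w: no successors, so □□(q → ¬p) holds vacuously. ✓
x: no successors, so □□(q → ¬p) holds vacuously. ✓
y: no successors, so □□(q → ¬p) holds vacuously. ✓
— 7 worlds.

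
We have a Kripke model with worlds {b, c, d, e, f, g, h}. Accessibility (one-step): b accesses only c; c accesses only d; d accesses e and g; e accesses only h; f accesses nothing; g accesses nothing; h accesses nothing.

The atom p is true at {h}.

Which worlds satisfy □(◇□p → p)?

{b, e, f, g, h}

b: successors {c}; ◇□p → p there: c:T. ✓
c: successors {d}; ◇□p → p there: d:F. ✗
d: successors {e, g}; ◇□p → p there: e:F, g:T. ✗
e: successors {h}; ◇□p → p there: h:T. ✓
f: no successors, so □(◇□p → p) holds vacuously. ✓
g: no successors, so □(◇□p → p) holds vacuously. ✓
h: no successors, so □(◇□p → p) holds vacuously. ✓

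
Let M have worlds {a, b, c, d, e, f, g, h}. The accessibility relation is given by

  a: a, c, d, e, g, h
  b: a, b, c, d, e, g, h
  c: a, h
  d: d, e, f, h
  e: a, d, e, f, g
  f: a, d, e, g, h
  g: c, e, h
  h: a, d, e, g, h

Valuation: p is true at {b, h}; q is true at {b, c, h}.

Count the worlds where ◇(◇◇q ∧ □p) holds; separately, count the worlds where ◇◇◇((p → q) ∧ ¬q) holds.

For ◇(◇◇q ∧ □p):
a: successors {a, c, d, e, g, h}; ◇◇q ∧ □p there: a:F, c:F, d:F, e:F, g:F, h:F. ✗
b: successors {a, b, c, d, e, g, h}; ◇◇q ∧ □p there: a:F, b:F, c:F, d:F, e:F, g:F, h:F. ✗
c: successors {a, h}; ◇◇q ∧ □p there: a:F, h:F. ✗
d: successors {d, e, f, h}; ◇◇q ∧ □p there: d:F, e:F, f:F, h:F. ✗
e: successors {a, d, e, f, g}; ◇◇q ∧ □p there: a:F, d:F, e:F, f:F, g:F. ✗
f: successors {a, d, e, g, h}; ◇◇q ∧ □p there: a:F, d:F, e:F, g:F, h:F. ✗
g: successors {c, e, h}; ◇◇q ∧ □p there: c:F, e:F, h:F. ✗
h: successors {a, d, e, g, h}; ◇◇q ∧ □p there: a:F, d:F, e:F, g:F, h:F. ✗
— 0 worlds.
For ◇◇◇((p → q) ∧ ¬q):
a: successors {a, c, d, e, g, h}; ◇◇((p → q) ∧ ¬q) there: a:T, c:T, d:T, e:T, g:T, h:T. ✓
b: successors {a, b, c, d, e, g, h}; ◇◇((p → q) ∧ ¬q) there: a:T, b:T, c:T, d:T, e:T, g:T, h:T. ✓
c: successors {a, h}; ◇◇((p → q) ∧ ¬q) there: a:T, h:T. ✓
d: successors {d, e, f, h}; ◇◇((p → q) ∧ ¬q) there: d:T, e:T, f:T, h:T. ✓
e: successors {a, d, e, f, g}; ◇◇((p → q) ∧ ¬q) there: a:T, d:T, e:T, f:T, g:T. ✓
f: successors {a, d, e, g, h}; ◇◇((p → q) ∧ ¬q) there: a:T, d:T, e:T, g:T, h:T. ✓
g: successors {c, e, h}; ◇◇((p → q) ∧ ¬q) there: c:T, e:T, h:T. ✓
h: successors {a, d, e, g, h}; ◇◇((p → q) ∧ ¬q) there: a:T, d:T, e:T, g:T, h:T. ✓
— 8 worlds.

0 and 8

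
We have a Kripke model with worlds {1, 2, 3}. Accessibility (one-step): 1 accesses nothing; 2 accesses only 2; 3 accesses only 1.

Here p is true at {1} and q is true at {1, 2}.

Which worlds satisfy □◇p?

1: no successors, so □◇p holds vacuously. ✓
2: successors {2}; ◇p there: 2:F. ✗
3: successors {1}; ◇p there: 1:F. ✗

{1}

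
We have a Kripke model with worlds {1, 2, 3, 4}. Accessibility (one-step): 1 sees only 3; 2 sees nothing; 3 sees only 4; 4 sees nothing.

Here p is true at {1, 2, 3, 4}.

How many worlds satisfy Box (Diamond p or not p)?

1: successors {3}; Diamond p or not p there: 3:T. ✓
2: no successors, so Box (Diamond p or not p) holds vacuously. ✓
3: successors {4}; Diamond p or not p there: 4:F. ✗
4: no successors, so Box (Diamond p or not p) holds vacuously. ✓
Satisfying worlds: {1, 2, 4}.

3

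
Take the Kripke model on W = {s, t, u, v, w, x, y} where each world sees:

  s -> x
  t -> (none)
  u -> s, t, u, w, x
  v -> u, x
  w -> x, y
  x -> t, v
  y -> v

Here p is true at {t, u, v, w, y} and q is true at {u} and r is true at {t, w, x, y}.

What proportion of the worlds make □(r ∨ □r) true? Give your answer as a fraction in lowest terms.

s: successors {x}; r ∨ □r there: x:T. ✓
t: no successors, so □(r ∨ □r) holds vacuously. ✓
u: successors {s, t, u, w, x}; r ∨ □r there: s:T, t:T, u:F, w:T, x:T. ✗
v: successors {u, x}; r ∨ □r there: u:F, x:T. ✗
w: successors {x, y}; r ∨ □r there: x:T, y:T. ✓
x: successors {t, v}; r ∨ □r there: t:T, v:F. ✗
y: successors {v}; r ∨ □r there: v:F. ✗
That's 3 of 7 worlds, so 3/7.

3/7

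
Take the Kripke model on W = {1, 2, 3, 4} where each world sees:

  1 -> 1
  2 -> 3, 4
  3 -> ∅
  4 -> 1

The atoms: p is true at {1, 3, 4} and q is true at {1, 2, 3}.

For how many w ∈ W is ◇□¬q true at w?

1

1: successors {1}; □¬q there: 1:F. ✗
2: successors {3, 4}; □¬q there: 3:T, 4:F. ✓
3: no successors, so ◇□¬q fails. ✗
4: successors {1}; □¬q there: 1:F. ✗
Satisfying worlds: {2}.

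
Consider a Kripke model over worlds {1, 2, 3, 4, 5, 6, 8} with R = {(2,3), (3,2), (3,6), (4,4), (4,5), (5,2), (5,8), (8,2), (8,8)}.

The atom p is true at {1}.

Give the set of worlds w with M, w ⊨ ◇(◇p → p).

1: no successors, so ◇(◇p → p) fails. ✗
2: successors {3}; ◇p → p there: 3:T. ✓
3: successors {2, 6}; ◇p → p there: 2:T, 6:T. ✓
4: successors {4, 5}; ◇p → p there: 4:T, 5:T. ✓
5: successors {2, 8}; ◇p → p there: 2:T, 8:T. ✓
6: no successors, so ◇(◇p → p) fails. ✗
8: successors {2, 8}; ◇p → p there: 2:T, 8:T. ✓

{2, 3, 4, 5, 8}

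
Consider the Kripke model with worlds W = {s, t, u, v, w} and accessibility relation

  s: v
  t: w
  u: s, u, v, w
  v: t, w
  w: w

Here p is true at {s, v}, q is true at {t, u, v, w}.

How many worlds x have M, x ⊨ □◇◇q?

5

s: successors {v}; ◇◇q there: v:T. ✓
t: successors {w}; ◇◇q there: w:T. ✓
u: successors {s, u, v, w}; ◇◇q there: s:T, u:T, v:T, w:T. ✓
v: successors {t, w}; ◇◇q there: t:T, w:T. ✓
w: successors {w}; ◇◇q there: w:T. ✓
Satisfying worlds: {s, t, u, v, w}.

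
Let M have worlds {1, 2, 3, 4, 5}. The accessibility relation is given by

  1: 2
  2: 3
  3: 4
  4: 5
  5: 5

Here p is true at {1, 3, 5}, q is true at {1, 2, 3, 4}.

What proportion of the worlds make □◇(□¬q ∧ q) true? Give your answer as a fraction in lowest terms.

1/5

1: successors {2}; ◇(□¬q ∧ q) there: 2:F. ✗
2: successors {3}; ◇(□¬q ∧ q) there: 3:T. ✓
3: successors {4}; ◇(□¬q ∧ q) there: 4:F. ✗
4: successors {5}; ◇(□¬q ∧ q) there: 5:F. ✗
5: successors {5}; ◇(□¬q ∧ q) there: 5:F. ✗
That's 1 of 5 worlds, so 1/5.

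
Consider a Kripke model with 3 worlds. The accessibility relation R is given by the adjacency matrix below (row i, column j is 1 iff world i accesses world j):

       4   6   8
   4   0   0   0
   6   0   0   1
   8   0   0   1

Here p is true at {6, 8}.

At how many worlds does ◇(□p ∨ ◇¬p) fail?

1

4: no successors, so ◇(□p ∨ ◇¬p) fails. ✗
6: successors {8}; □p ∨ ◇¬p there: 8:T. ✓
8: successors {8}; □p ∨ ◇¬p there: 8:T. ✓
Satisfying worlds: {6, 8}.
So ◇(□p ∨ ◇¬p) fails at the other 1 world.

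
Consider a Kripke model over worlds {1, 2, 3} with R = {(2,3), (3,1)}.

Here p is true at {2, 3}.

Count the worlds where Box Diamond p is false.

2

1: no successors, so Box Diamond p holds vacuously. ✓
2: successors {3}; Diamond p there: 3:F. ✗
3: successors {1}; Diamond p there: 1:F. ✗
Satisfying worlds: {1}.
So Box Diamond p fails at the other 2 worlds.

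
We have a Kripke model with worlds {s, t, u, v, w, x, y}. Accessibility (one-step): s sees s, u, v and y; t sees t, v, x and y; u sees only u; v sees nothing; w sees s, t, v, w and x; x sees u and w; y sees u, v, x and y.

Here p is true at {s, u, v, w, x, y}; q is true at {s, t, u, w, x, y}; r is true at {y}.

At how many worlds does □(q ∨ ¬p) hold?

3

s: successors {s, u, v, y}; q ∨ ¬p there: s:T, u:T, v:F, y:T. ✗
t: successors {t, v, x, y}; q ∨ ¬p there: t:T, v:F, x:T, y:T. ✗
u: successors {u}; q ∨ ¬p there: u:T. ✓
v: no successors, so □(q ∨ ¬p) holds vacuously. ✓
w: successors {s, t, v, w, x}; q ∨ ¬p there: s:T, t:T, v:F, w:T, x:T. ✗
x: successors {u, w}; q ∨ ¬p there: u:T, w:T. ✓
y: successors {u, v, x, y}; q ∨ ¬p there: u:T, v:F, x:T, y:T. ✗
Satisfying worlds: {u, v, x}.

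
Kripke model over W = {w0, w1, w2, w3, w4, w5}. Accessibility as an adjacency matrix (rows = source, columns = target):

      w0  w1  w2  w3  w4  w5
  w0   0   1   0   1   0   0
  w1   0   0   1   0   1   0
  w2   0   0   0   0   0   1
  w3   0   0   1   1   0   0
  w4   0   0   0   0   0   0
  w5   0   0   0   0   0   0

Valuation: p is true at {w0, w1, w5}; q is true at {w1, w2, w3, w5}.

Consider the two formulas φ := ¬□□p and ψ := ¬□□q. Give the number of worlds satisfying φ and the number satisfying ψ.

2 and 1

For ¬□□p:
w0: □□p is F. ✓
w1: □□p is T. ✗
w2: □□p is T. ✗
w3: □□p is F. ✓
w4: □□p is T. ✗
w5: □□p is T. ✗
— 2 worlds.
For ¬□□q:
w0: □□q is F. ✓
w1: □□q is T. ✗
w2: □□q is T. ✗
w3: □□q is T. ✗
w4: □□q is T. ✗
w5: □□q is T. ✗
— 1 world.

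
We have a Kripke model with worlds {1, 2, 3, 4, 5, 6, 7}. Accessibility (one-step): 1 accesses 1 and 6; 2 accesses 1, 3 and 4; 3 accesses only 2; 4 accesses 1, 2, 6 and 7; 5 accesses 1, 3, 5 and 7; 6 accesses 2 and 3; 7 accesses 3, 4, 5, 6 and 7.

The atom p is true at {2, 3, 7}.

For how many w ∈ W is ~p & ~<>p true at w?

1

1: ~p is T, ~<>p is T. ✓
2: ~p is F, ~<>p is F. ✗
3: ~p is F, ~<>p is F. ✗
4: ~p is T, ~<>p is F. ✗
5: ~p is T, ~<>p is F. ✗
6: ~p is T, ~<>p is F. ✗
7: ~p is F, ~<>p is F. ✗
Satisfying worlds: {1}.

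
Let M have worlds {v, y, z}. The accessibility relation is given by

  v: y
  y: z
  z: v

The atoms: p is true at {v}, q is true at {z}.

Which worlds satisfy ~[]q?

v: []q is F. ✓
y: []q is T. ✗
z: []q is F. ✓

{v, z}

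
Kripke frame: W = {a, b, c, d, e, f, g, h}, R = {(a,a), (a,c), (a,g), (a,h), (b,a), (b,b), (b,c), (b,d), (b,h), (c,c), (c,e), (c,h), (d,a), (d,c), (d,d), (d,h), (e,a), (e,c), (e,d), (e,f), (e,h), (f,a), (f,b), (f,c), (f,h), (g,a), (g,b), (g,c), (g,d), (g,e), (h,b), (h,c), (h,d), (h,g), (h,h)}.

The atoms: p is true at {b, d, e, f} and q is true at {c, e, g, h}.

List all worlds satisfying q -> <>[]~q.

{a, b, d, f}

a: q is F, <>[]~q is F. ✓
b: q is F, <>[]~q is F. ✓
c: q is T, <>[]~q is F. ✗
d: q is F, <>[]~q is F. ✓
e: q is T, <>[]~q is F. ✗
f: q is F, <>[]~q is F. ✓
g: q is T, <>[]~q is F. ✗
h: q is T, <>[]~q is F. ✗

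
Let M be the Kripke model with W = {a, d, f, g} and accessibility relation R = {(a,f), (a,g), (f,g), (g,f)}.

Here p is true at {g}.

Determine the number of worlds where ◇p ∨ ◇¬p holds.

a: ◇p is T, ◇¬p is T. ✓
d: ◇p is F, ◇¬p is F. ✗
f: ◇p is T, ◇¬p is F. ✓
g: ◇p is F, ◇¬p is T. ✓
Satisfying worlds: {a, f, g}.

3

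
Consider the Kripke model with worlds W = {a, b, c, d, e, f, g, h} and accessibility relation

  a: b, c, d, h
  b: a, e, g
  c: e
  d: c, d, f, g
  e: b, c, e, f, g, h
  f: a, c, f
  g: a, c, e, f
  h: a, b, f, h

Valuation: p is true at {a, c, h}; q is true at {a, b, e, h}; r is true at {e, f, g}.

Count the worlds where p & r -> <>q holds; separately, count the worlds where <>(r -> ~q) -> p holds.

8 and 3

For p & r -> <>q:
a: p & r is F, <>q is T. ✓
b: p & r is F, <>q is T. ✓
c: p & r is F, <>q is T. ✓
d: p & r is F, <>q is F. ✓
e: p & r is F, <>q is T. ✓
f: p & r is F, <>q is T. ✓
g: p & r is F, <>q is T. ✓
h: p & r is F, <>q is T. ✓
— 8 worlds.
For <>(r -> ~q) -> p:
a: <>(r -> ~q) is T, p is T. ✓
b: <>(r -> ~q) is T, p is F. ✗
c: <>(r -> ~q) is F, p is T. ✓
d: <>(r -> ~q) is T, p is F. ✗
e: <>(r -> ~q) is T, p is F. ✗
f: <>(r -> ~q) is T, p is F. ✗
g: <>(r -> ~q) is T, p is F. ✗
h: <>(r -> ~q) is T, p is T. ✓
— 3 worlds.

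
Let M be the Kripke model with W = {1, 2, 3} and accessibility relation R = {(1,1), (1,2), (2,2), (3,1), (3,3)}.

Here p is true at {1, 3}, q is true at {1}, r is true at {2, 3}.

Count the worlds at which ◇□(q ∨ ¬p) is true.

1: successors {1, 2}; □(q ∨ ¬p) there: 1:T, 2:T. ✓
2: successors {2}; □(q ∨ ¬p) there: 2:T. ✓
3: successors {1, 3}; □(q ∨ ¬p) there: 1:T, 3:F. ✓
Satisfying worlds: {1, 2, 3}.

3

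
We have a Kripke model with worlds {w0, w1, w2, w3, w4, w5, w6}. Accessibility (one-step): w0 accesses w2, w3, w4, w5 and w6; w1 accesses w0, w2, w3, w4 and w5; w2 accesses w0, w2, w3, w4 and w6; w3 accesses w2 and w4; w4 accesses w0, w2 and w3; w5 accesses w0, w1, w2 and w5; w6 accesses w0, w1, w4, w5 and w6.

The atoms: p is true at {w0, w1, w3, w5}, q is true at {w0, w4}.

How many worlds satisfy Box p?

w0: successors {w2, w3, w4, w5, w6}; p there: w2:F, w3:T, w4:F, w5:T, w6:F. ✗
w1: successors {w0, w2, w3, w4, w5}; p there: w0:T, w2:F, w3:T, w4:F, w5:T. ✗
w2: successors {w0, w2, w3, w4, w6}; p there: w0:T, w2:F, w3:T, w4:F, w6:F. ✗
w3: successors {w2, w4}; p there: w2:F, w4:F. ✗
w4: successors {w0, w2, w3}; p there: w0:T, w2:F, w3:T. ✗
w5: successors {w0, w1, w2, w5}; p there: w0:T, w1:T, w2:F, w5:T. ✗
w6: successors {w0, w1, w4, w5, w6}; p there: w0:T, w1:T, w4:F, w5:T, w6:F. ✗
Satisfying worlds: ∅.

0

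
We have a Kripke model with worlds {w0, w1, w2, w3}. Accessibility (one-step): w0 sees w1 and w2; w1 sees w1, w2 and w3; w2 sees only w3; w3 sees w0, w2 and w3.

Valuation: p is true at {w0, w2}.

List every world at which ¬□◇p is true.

w0: □◇p is F. ✓
w1: □◇p is F. ✓
w2: □◇p is T. ✗
w3: □◇p is F. ✓

{w0, w1, w3}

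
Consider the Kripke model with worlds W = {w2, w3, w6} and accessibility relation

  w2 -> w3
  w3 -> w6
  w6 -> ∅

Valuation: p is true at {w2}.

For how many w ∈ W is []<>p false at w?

2

w2: successors {w3}; <>p there: w3:F. ✗
w3: successors {w6}; <>p there: w6:F. ✗
w6: no successors, so []<>p holds vacuously. ✓
Satisfying worlds: {w6}.
So []<>p fails at the other 2 worlds.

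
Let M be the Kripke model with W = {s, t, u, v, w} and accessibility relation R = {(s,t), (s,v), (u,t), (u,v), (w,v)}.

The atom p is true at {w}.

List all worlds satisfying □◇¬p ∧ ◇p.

s: □◇¬p is F, ◇p is F. ✗
t: □◇¬p is T, ◇p is F. ✗
u: □◇¬p is F, ◇p is F. ✗
v: □◇¬p is T, ◇p is F. ✗
w: □◇¬p is F, ◇p is F. ✗

∅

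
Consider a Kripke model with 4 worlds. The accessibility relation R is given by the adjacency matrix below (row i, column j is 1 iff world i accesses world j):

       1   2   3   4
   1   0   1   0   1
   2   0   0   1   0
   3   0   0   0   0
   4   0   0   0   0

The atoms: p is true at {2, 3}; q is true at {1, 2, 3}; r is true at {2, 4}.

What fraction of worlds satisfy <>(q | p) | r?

3/4

1: <>(q | p) is T, r is F. ✓
2: <>(q | p) is T, r is T. ✓
3: <>(q | p) is F, r is F. ✗
4: <>(q | p) is F, r is T. ✓
That's 3 of 4 worlds, so 3/4.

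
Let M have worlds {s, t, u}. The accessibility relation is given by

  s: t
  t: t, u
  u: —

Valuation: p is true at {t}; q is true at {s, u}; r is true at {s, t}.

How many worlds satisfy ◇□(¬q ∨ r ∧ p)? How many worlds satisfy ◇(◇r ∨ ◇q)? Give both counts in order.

1 and 2

For ◇□(¬q ∨ r ∧ p):
s: successors {t}; □(¬q ∨ r ∧ p) there: t:F. ✗
t: successors {t, u}; □(¬q ∨ r ∧ p) there: t:F, u:T. ✓
u: no successors, so ◇□(¬q ∨ r ∧ p) fails. ✗
— 1 world.
For ◇(◇r ∨ ◇q):
s: successors {t}; ◇r ∨ ◇q there: t:T. ✓
t: successors {t, u}; ◇r ∨ ◇q there: t:T, u:F. ✓
u: no successors, so ◇(◇r ∨ ◇q) fails. ✗
— 2 worlds.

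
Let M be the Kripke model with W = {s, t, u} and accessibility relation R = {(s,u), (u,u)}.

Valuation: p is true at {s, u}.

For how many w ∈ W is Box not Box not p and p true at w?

2

s: Box not Box not p is T, p is T. ✓
t: Box not Box not p is T, p is F. ✗
u: Box not Box not p is T, p is T. ✓
Satisfying worlds: {s, u}.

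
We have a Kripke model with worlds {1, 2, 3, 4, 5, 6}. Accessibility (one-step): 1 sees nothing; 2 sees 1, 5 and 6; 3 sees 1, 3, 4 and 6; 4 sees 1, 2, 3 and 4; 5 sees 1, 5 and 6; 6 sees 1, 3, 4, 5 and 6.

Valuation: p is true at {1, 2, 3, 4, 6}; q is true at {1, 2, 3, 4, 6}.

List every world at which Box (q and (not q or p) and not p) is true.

{1}

1: no successors, so Box (q and (not q or p) and not p) holds vacuously. ✓
2: successors {1, 5, 6}; q and (not q or p) and not p there: 1:F, 5:F, 6:F. ✗
3: successors {1, 3, 4, 6}; q and (not q or p) and not p there: 1:F, 3:F, 4:F, 6:F. ✗
4: successors {1, 2, 3, 4}; q and (not q or p) and not p there: 1:F, 2:F, 3:F, 4:F. ✗
5: successors {1, 5, 6}; q and (not q or p) and not p there: 1:F, 5:F, 6:F. ✗
6: successors {1, 3, 4, 5, 6}; q and (not q or p) and not p there: 1:F, 3:F, 4:F, 5:F, 6:F. ✗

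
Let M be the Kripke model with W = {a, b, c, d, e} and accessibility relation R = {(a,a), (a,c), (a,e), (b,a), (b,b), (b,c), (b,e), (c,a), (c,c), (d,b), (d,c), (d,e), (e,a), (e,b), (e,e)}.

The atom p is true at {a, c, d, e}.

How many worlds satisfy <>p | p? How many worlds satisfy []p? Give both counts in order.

5 and 2

For <>p | p:
a: <>p is T, p is T. ✓
b: <>p is T, p is F. ✓
c: <>p is T, p is T. ✓
d: <>p is T, p is T. ✓
e: <>p is T, p is T. ✓
— 5 worlds.
For []p:
a: successors {a, c, e}; p there: a:T, c:T, e:T. ✓
b: successors {a, b, c, e}; p there: a:T, b:F, c:T, e:T. ✗
c: successors {a, c}; p there: a:T, c:T. ✓
d: successors {b, c, e}; p there: b:F, c:T, e:T. ✗
e: successors {a, b, e}; p there: a:T, b:F, e:T. ✗
— 2 worlds.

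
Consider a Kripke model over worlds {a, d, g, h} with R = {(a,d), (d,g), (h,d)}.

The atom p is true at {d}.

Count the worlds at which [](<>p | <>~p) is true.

3

a: successors {d}; <>p | <>~p there: d:T. ✓
d: successors {g}; <>p | <>~p there: g:F. ✗
g: no successors, so [](<>p | <>~p) holds vacuously. ✓
h: successors {d}; <>p | <>~p there: d:T. ✓
Satisfying worlds: {a, g, h}.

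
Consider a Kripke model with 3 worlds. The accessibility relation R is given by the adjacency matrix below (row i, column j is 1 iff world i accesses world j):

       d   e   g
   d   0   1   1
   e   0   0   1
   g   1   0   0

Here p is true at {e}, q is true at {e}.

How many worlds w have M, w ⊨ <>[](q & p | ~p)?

3

d: successors {e, g}; [](q & p | ~p) there: e:T, g:T. ✓
e: successors {g}; [](q & p | ~p) there: g:T. ✓
g: successors {d}; [](q & p | ~p) there: d:T. ✓
Satisfying worlds: {d, e, g}.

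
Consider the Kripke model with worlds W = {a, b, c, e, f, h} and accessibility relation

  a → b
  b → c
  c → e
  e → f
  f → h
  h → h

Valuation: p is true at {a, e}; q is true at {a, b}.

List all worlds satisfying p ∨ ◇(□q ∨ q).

{a, e}

a: p is T, ◇(□q ∨ q) is T. ✓
b: p is F, ◇(□q ∨ q) is F. ✗
c: p is F, ◇(□q ∨ q) is F. ✗
e: p is T, ◇(□q ∨ q) is F. ✓
f: p is F, ◇(□q ∨ q) is F. ✗
h: p is F, ◇(□q ∨ q) is F. ✗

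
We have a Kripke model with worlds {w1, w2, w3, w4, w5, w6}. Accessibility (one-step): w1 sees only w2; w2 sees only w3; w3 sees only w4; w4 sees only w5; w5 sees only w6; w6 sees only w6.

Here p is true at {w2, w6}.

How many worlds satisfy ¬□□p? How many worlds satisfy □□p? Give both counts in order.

For ¬□□p:
w1: □□p is F. ✓
w2: □□p is F. ✓
w3: □□p is F. ✓
w4: □□p is T. ✗
w5: □□p is T. ✗
w6: □□p is T. ✗
— 3 worlds.
For □□p:
w1: successors {w2}; □p there: w2:F. ✗
w2: successors {w3}; □p there: w3:F. ✗
w3: successors {w4}; □p there: w4:F. ✗
w4: successors {w5}; □p there: w5:T. ✓
w5: successors {w6}; □p there: w6:T. ✓
w6: successors {w6}; □p there: w6:T. ✓
— 3 worlds.

3 and 3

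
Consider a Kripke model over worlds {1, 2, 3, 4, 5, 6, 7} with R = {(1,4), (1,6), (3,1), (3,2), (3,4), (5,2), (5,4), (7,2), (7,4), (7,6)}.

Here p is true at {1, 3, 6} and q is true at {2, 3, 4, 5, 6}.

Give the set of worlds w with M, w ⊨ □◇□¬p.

1: successors {4, 6}; ◇□¬p there: 4:F, 6:F. ✗
2: no successors, so □◇□¬p holds vacuously. ✓
3: successors {1, 2, 4}; ◇□¬p there: 1:T, 2:F, 4:F. ✗
4: no successors, so □◇□¬p holds vacuously. ✓
5: successors {2, 4}; ◇□¬p there: 2:F, 4:F. ✗
6: no successors, so □◇□¬p holds vacuously. ✓
7: successors {2, 4, 6}; ◇□¬p there: 2:F, 4:F, 6:F. ✗

{2, 4, 6}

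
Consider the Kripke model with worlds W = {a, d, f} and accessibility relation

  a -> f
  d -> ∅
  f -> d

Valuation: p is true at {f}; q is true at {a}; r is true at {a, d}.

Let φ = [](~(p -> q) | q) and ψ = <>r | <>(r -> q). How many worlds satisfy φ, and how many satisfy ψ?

For [](~(p -> q) | q):
a: successors {f}; ~(p -> q) | q there: f:T. ✓
d: no successors, so [](~(p -> q) | q) holds vacuously. ✓
f: successors {d}; ~(p -> q) | q there: d:F. ✗
— 2 worlds.
For <>r | <>(r -> q):
a: <>r is F, <>(r -> q) is T. ✓
d: <>r is F, <>(r -> q) is F. ✗
f: <>r is T, <>(r -> q) is F. ✓
— 2 worlds.

2 and 2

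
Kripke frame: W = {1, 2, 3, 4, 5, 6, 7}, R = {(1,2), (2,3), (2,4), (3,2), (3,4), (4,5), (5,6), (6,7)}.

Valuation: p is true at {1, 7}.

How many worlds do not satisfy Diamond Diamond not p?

1: successors {2}; Diamond not p there: 2:T. ✓
2: successors {3, 4}; Diamond not p there: 3:T, 4:T. ✓
3: successors {2, 4}; Diamond not p there: 2:T, 4:T. ✓
4: successors {5}; Diamond not p there: 5:T. ✓
5: successors {6}; Diamond not p there: 6:F. ✗
6: successors {7}; Diamond not p there: 7:F. ✗
7: no successors, so Diamond Diamond not p fails. ✗
Satisfying worlds: {1, 2, 3, 4}.
So Diamond Diamond not p fails at the other 3 worlds.

3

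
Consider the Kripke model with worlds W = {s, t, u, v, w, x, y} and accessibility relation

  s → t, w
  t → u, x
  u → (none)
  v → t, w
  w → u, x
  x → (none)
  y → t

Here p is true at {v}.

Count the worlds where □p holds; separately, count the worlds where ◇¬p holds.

2 and 5

For □p:
s: successors {t, w}; p there: t:F, w:F. ✗
t: successors {u, x}; p there: u:F, x:F. ✗
u: no successors, so □p holds vacuously. ✓
v: successors {t, w}; p there: t:F, w:F. ✗
w: successors {u, x}; p there: u:F, x:F. ✗
x: no successors, so □p holds vacuously. ✓
y: successors {t}; p there: t:F. ✗
— 2 worlds.
For ◇¬p:
s: successors {t, w}; ¬p there: t:T, w:T. ✓
t: successors {u, x}; ¬p there: u:T, x:T. ✓
u: no successors, so ◇¬p fails. ✗
v: successors {t, w}; ¬p there: t:T, w:T. ✓
w: successors {u, x}; ¬p there: u:T, x:T. ✓
x: no successors, so ◇¬p fails. ✗
y: successors {t}; ¬p there: t:T. ✓
— 5 worlds.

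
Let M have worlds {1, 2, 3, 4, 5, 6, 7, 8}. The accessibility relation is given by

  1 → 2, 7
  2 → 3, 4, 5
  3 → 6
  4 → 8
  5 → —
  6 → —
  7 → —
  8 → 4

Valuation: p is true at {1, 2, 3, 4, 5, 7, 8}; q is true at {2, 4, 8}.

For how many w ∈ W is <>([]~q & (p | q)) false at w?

1: successors {2, 7}; []~q & (p | q) there: 2:F, 7:T. ✓
2: successors {3, 4, 5}; []~q & (p | q) there: 3:T, 4:F, 5:T. ✓
3: successors {6}; []~q & (p | q) there: 6:F. ✗
4: successors {8}; []~q & (p | q) there: 8:F. ✗
5: no successors, so <>([]~q & (p | q)) fails. ✗
6: no successors, so <>([]~q & (p | q)) fails. ✗
7: no successors, so <>([]~q & (p | q)) fails. ✗
8: successors {4}; []~q & (p | q) there: 4:F. ✗
Satisfying worlds: {1, 2}.
So <>([]~q & (p | q)) fails at the other 6 worlds.

6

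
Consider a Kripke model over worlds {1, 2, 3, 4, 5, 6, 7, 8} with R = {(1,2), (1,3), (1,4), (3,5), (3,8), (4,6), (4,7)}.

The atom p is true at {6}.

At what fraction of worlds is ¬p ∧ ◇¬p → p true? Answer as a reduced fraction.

1: ¬p ∧ ◇¬p is T, p is F. ✗
2: ¬p ∧ ◇¬p is F, p is F. ✓
3: ¬p ∧ ◇¬p is T, p is F. ✗
4: ¬p ∧ ◇¬p is T, p is F. ✗
5: ¬p ∧ ◇¬p is F, p is F. ✓
6: ¬p ∧ ◇¬p is F, p is T. ✓
7: ¬p ∧ ◇¬p is F, p is F. ✓
8: ¬p ∧ ◇¬p is F, p is F. ✓
That's 5 of 8 worlds, so 5/8.

5/8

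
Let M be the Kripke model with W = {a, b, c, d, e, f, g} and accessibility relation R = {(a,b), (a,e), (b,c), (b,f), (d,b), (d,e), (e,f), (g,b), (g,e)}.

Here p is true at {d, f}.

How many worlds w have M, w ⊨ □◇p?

a: successors {b, e}; ◇p there: b:T, e:T. ✓
b: successors {c, f}; ◇p there: c:F, f:F. ✗
c: no successors, so □◇p holds vacuously. ✓
d: successors {b, e}; ◇p there: b:T, e:T. ✓
e: successors {f}; ◇p there: f:F. ✗
f: no successors, so □◇p holds vacuously. ✓
g: successors {b, e}; ◇p there: b:T, e:T. ✓
Satisfying worlds: {a, c, d, f, g}.

5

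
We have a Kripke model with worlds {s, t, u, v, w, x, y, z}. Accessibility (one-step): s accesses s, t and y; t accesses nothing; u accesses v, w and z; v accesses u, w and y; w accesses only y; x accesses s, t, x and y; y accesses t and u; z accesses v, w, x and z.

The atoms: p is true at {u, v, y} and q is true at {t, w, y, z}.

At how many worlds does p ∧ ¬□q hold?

s: p is F, ¬□q is T. ✗
t: p is F, ¬□q is F. ✗
u: p is T, ¬□q is T. ✓
v: p is T, ¬□q is T. ✓
w: p is F, ¬□q is F. ✗
x: p is F, ¬□q is T. ✗
y: p is T, ¬□q is T. ✓
z: p is F, ¬□q is T. ✗
Satisfying worlds: {u, v, y}.

3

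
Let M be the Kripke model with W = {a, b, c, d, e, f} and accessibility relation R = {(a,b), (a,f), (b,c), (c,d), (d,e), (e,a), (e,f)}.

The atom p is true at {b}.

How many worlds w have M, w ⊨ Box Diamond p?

a: successors {b, f}; Diamond p there: b:F, f:F. ✗
b: successors {c}; Diamond p there: c:F. ✗
c: successors {d}; Diamond p there: d:F. ✗
d: successors {e}; Diamond p there: e:F. ✗
e: successors {a, f}; Diamond p there: a:T, f:F. ✗
f: no successors, so Box Diamond p holds vacuously. ✓
Satisfying worlds: {f}.

1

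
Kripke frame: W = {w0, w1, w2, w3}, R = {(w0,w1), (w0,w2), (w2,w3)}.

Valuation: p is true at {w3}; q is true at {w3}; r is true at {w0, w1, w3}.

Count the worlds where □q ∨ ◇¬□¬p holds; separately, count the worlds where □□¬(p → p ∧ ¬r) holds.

4 and 4

For □q ∨ ◇¬□¬p:
w0: □q is F, ◇¬□¬p is T. ✓
w1: □q is T, ◇¬□¬p is F. ✓
w2: □q is T, ◇¬□¬p is F. ✓
w3: □q is T, ◇¬□¬p is F. ✓
— 4 worlds.
For □□¬(p → p ∧ ¬r):
w0: successors {w1, w2}; □¬(p → p ∧ ¬r) there: w1:T, w2:T. ✓
w1: no successors, so □□¬(p → p ∧ ¬r) holds vacuously. ✓
w2: successors {w3}; □¬(p → p ∧ ¬r) there: w3:T. ✓
w3: no successors, so □□¬(p → p ∧ ¬r) holds vacuously. ✓
— 4 worlds.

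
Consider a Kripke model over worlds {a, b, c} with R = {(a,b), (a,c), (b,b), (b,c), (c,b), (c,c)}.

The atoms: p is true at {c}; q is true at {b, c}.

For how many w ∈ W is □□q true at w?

3

a: successors {b, c}; □q there: b:T, c:T. ✓
b: successors {b, c}; □q there: b:T, c:T. ✓
c: successors {b, c}; □q there: b:T, c:T. ✓
Satisfying worlds: {a, b, c}.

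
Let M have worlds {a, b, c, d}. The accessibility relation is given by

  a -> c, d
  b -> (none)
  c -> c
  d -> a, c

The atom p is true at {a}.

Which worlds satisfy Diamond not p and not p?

{c, d}

a: Diamond not p is T, not p is F. ✗
b: Diamond not p is F, not p is T. ✗
c: Diamond not p is T, not p is T. ✓
d: Diamond not p is T, not p is T. ✓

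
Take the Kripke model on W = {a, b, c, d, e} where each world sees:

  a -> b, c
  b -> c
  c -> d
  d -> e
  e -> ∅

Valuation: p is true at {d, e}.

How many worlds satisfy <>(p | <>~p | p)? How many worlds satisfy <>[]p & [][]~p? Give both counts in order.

3 and 1

For <>(p | <>~p | p):
a: successors {b, c}; p | <>~p | p there: b:T, c:F. ✓
b: successors {c}; p | <>~p | p there: c:F. ✗
c: successors {d}; p | <>~p | p there: d:T. ✓
d: successors {e}; p | <>~p | p there: e:T. ✓
e: no successors, so <>(p | <>~p | p) fails. ✗
— 3 worlds.
For <>[]p & [][]~p:
a: <>[]p is T, [][]~p is F. ✗
b: <>[]p is T, [][]~p is F. ✗
c: <>[]p is T, [][]~p is F. ✗
d: <>[]p is T, [][]~p is T. ✓
e: <>[]p is F, [][]~p is T. ✗
— 1 world.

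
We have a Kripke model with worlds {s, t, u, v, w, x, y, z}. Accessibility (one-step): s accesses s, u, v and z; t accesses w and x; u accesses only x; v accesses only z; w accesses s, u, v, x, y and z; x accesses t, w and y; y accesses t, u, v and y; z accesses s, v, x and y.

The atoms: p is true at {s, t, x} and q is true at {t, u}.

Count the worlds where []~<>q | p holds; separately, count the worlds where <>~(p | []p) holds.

4 and 7

For []~<>q | p:
s: []~<>q is F, p is T. ✓
t: []~<>q is F, p is T. ✓
u: []~<>q is F, p is F. ✗
v: []~<>q is T, p is F. ✓
w: []~<>q is F, p is F. ✗
x: []~<>q is F, p is T. ✓
y: []~<>q is F, p is F. ✗
z: []~<>q is F, p is F. ✗
— 4 worlds.
For <>~(p | []p):
s: successors {s, u, v, z}; ~(p | []p) there: s:F, u:F, v:T, z:T. ✓
t: successors {w, x}; ~(p | []p) there: w:T, x:F. ✓
u: successors {x}; ~(p | []p) there: x:F. ✗
v: successors {z}; ~(p | []p) there: z:T. ✓
w: successors {s, u, v, x, y, z}; ~(p | []p) there: s:F, u:F, v:T, x:F, y:T, z:T. ✓
x: successors {t, w, y}; ~(p | []p) there: t:F, w:T, y:T. ✓
y: successors {t, u, v, y}; ~(p | []p) there: t:F, u:F, v:T, y:T. ✓
z: successors {s, v, x, y}; ~(p | []p) there: s:F, v:T, x:F, y:T. ✓
— 7 worlds.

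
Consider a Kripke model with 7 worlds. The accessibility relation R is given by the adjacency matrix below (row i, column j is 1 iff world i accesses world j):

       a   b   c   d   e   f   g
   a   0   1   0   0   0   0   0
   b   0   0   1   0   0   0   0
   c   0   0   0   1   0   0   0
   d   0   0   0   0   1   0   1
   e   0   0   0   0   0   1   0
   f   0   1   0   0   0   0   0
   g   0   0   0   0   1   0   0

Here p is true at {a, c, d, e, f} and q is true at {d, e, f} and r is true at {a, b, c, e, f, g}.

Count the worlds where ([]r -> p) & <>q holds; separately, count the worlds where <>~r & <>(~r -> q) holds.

3 and 1

For ([]r -> p) & <>q:
a: []r -> p is T, <>q is F. ✗
b: []r -> p is F, <>q is F. ✗
c: []r -> p is T, <>q is T. ✓
d: []r -> p is T, <>q is T. ✓
e: []r -> p is T, <>q is T. ✓
f: []r -> p is T, <>q is F. ✗
g: []r -> p is F, <>q is T. ✗
— 3 worlds.
For <>~r & <>(~r -> q):
a: <>~r is F, <>(~r -> q) is T. ✗
b: <>~r is F, <>(~r -> q) is T. ✗
c: <>~r is T, <>(~r -> q) is T. ✓
d: <>~r is F, <>(~r -> q) is T. ✗
e: <>~r is F, <>(~r -> q) is T. ✗
f: <>~r is F, <>(~r -> q) is T. ✗
g: <>~r is F, <>(~r -> q) is T. ✗
— 1 world.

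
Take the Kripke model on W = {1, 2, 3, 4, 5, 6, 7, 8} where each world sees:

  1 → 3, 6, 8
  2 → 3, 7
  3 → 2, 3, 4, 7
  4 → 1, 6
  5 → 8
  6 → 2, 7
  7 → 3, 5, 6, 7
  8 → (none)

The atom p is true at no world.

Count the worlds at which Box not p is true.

1: successors {3, 6, 8}; not p there: 3:T, 6:T, 8:T. ✓
2: successors {3, 7}; not p there: 3:T, 7:T. ✓
3: successors {2, 3, 4, 7}; not p there: 2:T, 3:T, 4:T, 7:T. ✓
4: successors {1, 6}; not p there: 1:T, 6:T. ✓
5: successors {8}; not p there: 8:T. ✓
6: successors {2, 7}; not p there: 2:T, 7:T. ✓
7: successors {3, 5, 6, 7}; not p there: 3:T, 5:T, 6:T, 7:T. ✓
8: no successors, so Box not p holds vacuously. ✓
Satisfying worlds: {1, 2, 3, 4, 5, 6, 7, 8}.

8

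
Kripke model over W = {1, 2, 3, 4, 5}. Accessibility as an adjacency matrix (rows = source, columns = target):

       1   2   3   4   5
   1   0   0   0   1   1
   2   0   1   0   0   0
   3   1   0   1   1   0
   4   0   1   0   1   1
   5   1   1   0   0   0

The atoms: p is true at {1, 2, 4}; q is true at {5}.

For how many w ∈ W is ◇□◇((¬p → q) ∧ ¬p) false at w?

5

1: successors {4, 5}; □◇((¬p → q) ∧ ¬p) there: 4:F, 5:F. ✗
2: successors {2}; □◇((¬p → q) ∧ ¬p) there: 2:F. ✗
3: successors {1, 3, 4}; □◇((¬p → q) ∧ ¬p) there: 1:F, 3:F, 4:F. ✗
4: successors {2, 4, 5}; □◇((¬p → q) ∧ ¬p) there: 2:F, 4:F, 5:F. ✗
5: successors {1, 2}; □◇((¬p → q) ∧ ¬p) there: 1:F, 2:F. ✗
Satisfying worlds: ∅.
So ◇□◇((¬p → q) ∧ ¬p) fails at the other 5 worlds.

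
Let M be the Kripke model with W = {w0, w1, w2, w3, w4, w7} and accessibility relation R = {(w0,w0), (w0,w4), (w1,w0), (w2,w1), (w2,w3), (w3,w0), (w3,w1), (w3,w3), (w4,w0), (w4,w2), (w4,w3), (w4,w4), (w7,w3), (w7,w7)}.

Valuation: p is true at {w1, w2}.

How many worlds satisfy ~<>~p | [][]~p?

w0: ~<>~p is F, [][]~p is F. ✗
w1: ~<>~p is F, [][]~p is T. ✓
w2: ~<>~p is F, [][]~p is F. ✗
w3: ~<>~p is F, [][]~p is F. ✗
w4: ~<>~p is F, [][]~p is F. ✗
w7: ~<>~p is F, [][]~p is F. ✗
Satisfying worlds: {w1}.

1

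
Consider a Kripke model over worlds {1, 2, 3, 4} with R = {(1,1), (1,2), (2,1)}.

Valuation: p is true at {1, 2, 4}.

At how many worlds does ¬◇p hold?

2

1: ◇p is T. ✗
2: ◇p is T. ✗
3: ◇p is F. ✓
4: ◇p is F. ✓
Satisfying worlds: {3, 4}.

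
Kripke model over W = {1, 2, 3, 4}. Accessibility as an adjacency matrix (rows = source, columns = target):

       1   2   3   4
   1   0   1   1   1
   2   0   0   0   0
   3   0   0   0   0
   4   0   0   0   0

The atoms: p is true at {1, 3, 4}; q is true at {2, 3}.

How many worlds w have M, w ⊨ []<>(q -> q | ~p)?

1: successors {2, 3, 4}; <>(q -> q | ~p) there: 2:F, 3:F, 4:F. ✗
2: no successors, so []<>(q -> q | ~p) holds vacuously. ✓
3: no successors, so []<>(q -> q | ~p) holds vacuously. ✓
4: no successors, so []<>(q -> q | ~p) holds vacuously. ✓
Satisfying worlds: {2, 3, 4}.

3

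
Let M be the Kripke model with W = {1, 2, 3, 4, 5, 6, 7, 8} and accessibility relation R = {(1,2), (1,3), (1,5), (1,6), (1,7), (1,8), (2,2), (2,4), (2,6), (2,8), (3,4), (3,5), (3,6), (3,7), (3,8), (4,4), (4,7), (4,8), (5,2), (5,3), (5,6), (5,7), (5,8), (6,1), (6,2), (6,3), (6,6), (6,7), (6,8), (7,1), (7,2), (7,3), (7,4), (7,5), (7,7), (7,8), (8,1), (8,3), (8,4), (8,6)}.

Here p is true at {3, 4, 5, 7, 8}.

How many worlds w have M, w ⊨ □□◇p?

1: successors {2, 3, 5, 6, 7, 8}; □◇p there: 2:T, 3:T, 5:T, 6:T, 7:T, 8:T. ✓
2: successors {2, 4, 6, 8}; □◇p there: 2:T, 4:T, 6:T, 8:T. ✓
3: successors {4, 5, 6, 7, 8}; □◇p there: 4:T, 5:T, 6:T, 7:T, 8:T. ✓
4: successors {4, 7, 8}; □◇p there: 4:T, 7:T, 8:T. ✓
5: successors {2, 3, 6, 7, 8}; □◇p there: 2:T, 3:T, 6:T, 7:T, 8:T. ✓
6: successors {1, 2, 3, 6, 7, 8}; □◇p there: 1:T, 2:T, 3:T, 6:T, 7:T, 8:T. ✓
7: successors {1, 2, 3, 4, 5, 7, 8}; □◇p there: 1:T, 2:T, 3:T, 4:T, 5:T, 7:T, 8:T. ✓
8: successors {1, 3, 4, 6}; □◇p there: 1:T, 3:T, 4:T, 6:T. ✓
Satisfying worlds: {1, 2, 3, 4, 5, 6, 7, 8}.

8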